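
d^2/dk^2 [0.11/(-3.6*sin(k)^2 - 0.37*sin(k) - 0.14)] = (5.7024*sin(k)^4 + 0.43956*sin(k)^3 - 8.760301*sin(k)^2 - 0.884818*sin(k) + 0.080762)/(3.6*sin(k)^2 + 0.37*sin(k) + 0.14)^3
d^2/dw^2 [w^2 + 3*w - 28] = 2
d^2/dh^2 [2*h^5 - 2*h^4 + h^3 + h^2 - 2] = 40*h^3 - 24*h^2 + 6*h + 2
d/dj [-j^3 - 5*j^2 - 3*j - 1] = -3*j^2 - 10*j - 3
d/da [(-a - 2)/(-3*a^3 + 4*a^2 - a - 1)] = (3*a^3 - 4*a^2 + a - (a + 2)*(9*a^2 - 8*a + 1) + 1)/(3*a^3 - 4*a^2 + a + 1)^2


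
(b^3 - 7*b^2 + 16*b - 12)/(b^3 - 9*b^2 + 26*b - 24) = (b - 2)/(b - 4)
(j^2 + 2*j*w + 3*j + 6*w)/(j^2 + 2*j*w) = (j + 3)/j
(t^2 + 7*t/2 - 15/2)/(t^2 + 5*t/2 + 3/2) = (2*t^2 + 7*t - 15)/(2*t^2 + 5*t + 3)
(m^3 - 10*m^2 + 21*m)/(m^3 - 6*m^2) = (m^2 - 10*m + 21)/(m*(m - 6))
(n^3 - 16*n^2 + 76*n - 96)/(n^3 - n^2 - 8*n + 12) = (n^2 - 14*n + 48)/(n^2 + n - 6)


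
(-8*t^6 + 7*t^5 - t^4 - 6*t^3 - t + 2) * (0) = 0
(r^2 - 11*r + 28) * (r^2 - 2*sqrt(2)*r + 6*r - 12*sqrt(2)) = r^4 - 5*r^3 - 2*sqrt(2)*r^3 - 38*r^2 + 10*sqrt(2)*r^2 + 76*sqrt(2)*r + 168*r - 336*sqrt(2)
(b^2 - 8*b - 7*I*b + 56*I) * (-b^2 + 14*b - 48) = -b^4 + 22*b^3 + 7*I*b^3 - 160*b^2 - 154*I*b^2 + 384*b + 1120*I*b - 2688*I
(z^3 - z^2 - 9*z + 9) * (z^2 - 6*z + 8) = z^5 - 7*z^4 + 5*z^3 + 55*z^2 - 126*z + 72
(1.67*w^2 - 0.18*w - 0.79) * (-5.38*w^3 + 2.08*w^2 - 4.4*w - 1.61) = -8.9846*w^5 + 4.442*w^4 - 3.4722*w^3 - 3.5399*w^2 + 3.7658*w + 1.2719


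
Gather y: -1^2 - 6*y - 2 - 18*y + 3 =-24*y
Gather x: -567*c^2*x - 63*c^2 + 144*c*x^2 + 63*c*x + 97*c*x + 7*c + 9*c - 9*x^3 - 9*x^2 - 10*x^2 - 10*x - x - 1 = -63*c^2 + 16*c - 9*x^3 + x^2*(144*c - 19) + x*(-567*c^2 + 160*c - 11) - 1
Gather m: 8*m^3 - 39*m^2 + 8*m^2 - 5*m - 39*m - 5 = 8*m^3 - 31*m^2 - 44*m - 5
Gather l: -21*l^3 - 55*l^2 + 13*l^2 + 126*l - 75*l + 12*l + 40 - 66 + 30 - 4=-21*l^3 - 42*l^2 + 63*l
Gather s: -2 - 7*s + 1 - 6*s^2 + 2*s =-6*s^2 - 5*s - 1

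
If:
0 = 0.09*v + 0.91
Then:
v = -10.11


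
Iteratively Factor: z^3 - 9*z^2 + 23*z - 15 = (z - 1)*(z^2 - 8*z + 15) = (z - 3)*(z - 1)*(z - 5)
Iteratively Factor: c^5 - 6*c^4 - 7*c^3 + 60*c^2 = (c + 3)*(c^4 - 9*c^3 + 20*c^2) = (c - 4)*(c + 3)*(c^3 - 5*c^2) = (c - 5)*(c - 4)*(c + 3)*(c^2) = c*(c - 5)*(c - 4)*(c + 3)*(c)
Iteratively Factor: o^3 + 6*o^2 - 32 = (o + 4)*(o^2 + 2*o - 8) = (o + 4)^2*(o - 2)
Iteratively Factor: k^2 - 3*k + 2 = (k - 1)*(k - 2)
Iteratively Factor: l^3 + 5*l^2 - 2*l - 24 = (l + 4)*(l^2 + l - 6) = (l + 3)*(l + 4)*(l - 2)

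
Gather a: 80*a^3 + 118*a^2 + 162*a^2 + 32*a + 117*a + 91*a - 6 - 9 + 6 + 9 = 80*a^3 + 280*a^2 + 240*a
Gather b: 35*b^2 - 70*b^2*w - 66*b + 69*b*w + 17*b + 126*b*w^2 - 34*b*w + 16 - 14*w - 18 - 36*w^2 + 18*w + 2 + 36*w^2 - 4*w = b^2*(35 - 70*w) + b*(126*w^2 + 35*w - 49)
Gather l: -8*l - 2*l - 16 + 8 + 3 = -10*l - 5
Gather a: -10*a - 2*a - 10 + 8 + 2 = -12*a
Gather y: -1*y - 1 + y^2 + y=y^2 - 1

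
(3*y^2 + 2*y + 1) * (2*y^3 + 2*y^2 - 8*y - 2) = 6*y^5 + 10*y^4 - 18*y^3 - 20*y^2 - 12*y - 2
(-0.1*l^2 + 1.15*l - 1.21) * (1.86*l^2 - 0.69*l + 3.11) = -0.186*l^4 + 2.208*l^3 - 3.3551*l^2 + 4.4114*l - 3.7631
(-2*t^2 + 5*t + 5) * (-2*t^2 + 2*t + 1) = 4*t^4 - 14*t^3 - 2*t^2 + 15*t + 5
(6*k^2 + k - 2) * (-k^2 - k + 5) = -6*k^4 - 7*k^3 + 31*k^2 + 7*k - 10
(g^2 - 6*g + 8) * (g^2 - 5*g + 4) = g^4 - 11*g^3 + 42*g^2 - 64*g + 32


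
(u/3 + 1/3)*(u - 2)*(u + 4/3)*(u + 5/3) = u^4/3 + 2*u^3/3 - 25*u^2/27 - 74*u/27 - 40/27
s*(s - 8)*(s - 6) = s^3 - 14*s^2 + 48*s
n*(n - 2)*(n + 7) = n^3 + 5*n^2 - 14*n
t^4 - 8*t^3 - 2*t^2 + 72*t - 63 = (t - 7)*(t - 3)*(t - 1)*(t + 3)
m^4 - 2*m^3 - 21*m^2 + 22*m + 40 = (m - 5)*(m - 2)*(m + 1)*(m + 4)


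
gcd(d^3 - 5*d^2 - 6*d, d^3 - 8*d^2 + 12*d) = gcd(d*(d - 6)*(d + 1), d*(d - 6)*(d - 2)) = d^2 - 6*d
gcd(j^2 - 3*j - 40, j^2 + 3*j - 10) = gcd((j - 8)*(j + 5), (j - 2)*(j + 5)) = j + 5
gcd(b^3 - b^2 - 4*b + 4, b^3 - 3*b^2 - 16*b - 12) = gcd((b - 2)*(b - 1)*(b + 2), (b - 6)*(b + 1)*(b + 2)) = b + 2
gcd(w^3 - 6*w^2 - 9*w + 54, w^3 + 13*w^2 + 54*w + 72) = w + 3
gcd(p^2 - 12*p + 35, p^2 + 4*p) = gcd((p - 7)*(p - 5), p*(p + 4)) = 1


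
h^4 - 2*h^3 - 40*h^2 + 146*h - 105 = (h - 5)*(h - 3)*(h - 1)*(h + 7)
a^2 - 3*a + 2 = (a - 2)*(a - 1)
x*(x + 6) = x^2 + 6*x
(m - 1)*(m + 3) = m^2 + 2*m - 3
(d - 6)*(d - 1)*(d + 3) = d^3 - 4*d^2 - 15*d + 18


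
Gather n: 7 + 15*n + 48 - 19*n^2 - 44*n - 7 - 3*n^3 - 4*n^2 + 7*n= -3*n^3 - 23*n^2 - 22*n + 48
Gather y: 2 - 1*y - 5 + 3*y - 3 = 2*y - 6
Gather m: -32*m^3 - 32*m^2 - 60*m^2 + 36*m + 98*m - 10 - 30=-32*m^3 - 92*m^2 + 134*m - 40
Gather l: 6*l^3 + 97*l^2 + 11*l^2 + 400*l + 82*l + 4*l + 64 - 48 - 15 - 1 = 6*l^3 + 108*l^2 + 486*l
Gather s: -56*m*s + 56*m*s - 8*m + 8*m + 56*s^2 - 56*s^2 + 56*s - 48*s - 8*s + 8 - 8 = 0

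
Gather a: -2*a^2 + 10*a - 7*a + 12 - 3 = -2*a^2 + 3*a + 9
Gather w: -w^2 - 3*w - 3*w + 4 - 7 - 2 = -w^2 - 6*w - 5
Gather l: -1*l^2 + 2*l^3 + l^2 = 2*l^3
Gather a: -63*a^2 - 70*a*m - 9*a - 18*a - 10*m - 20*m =-63*a^2 + a*(-70*m - 27) - 30*m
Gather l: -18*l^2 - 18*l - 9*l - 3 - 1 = -18*l^2 - 27*l - 4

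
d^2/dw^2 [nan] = 0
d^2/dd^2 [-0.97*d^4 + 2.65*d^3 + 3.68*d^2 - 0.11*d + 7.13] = -11.64*d^2 + 15.9*d + 7.36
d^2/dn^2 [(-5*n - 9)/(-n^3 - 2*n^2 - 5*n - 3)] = 2*(15*n^5 + 84*n^4 + 139*n^3 + 153*n^2 + 99*n + 96)/(n^9 + 6*n^8 + 27*n^7 + 77*n^6 + 171*n^5 + 276*n^4 + 332*n^3 + 279*n^2 + 135*n + 27)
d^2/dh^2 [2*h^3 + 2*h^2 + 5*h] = 12*h + 4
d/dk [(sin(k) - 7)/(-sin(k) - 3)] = -10*cos(k)/(sin(k) + 3)^2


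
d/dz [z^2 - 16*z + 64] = 2*z - 16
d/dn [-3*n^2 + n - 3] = 1 - 6*n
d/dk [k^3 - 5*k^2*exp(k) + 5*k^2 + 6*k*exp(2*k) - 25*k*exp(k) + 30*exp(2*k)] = -5*k^2*exp(k) + 3*k^2 + 12*k*exp(2*k) - 35*k*exp(k) + 10*k + 66*exp(2*k) - 25*exp(k)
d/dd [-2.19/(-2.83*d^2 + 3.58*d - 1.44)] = (7.8402 - 12.3954*d)/(2.83*d^2 - 3.58*d + 1.44)^2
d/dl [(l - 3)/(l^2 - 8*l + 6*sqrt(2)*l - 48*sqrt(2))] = (l^2 - 8*l + 6*sqrt(2)*l - 2*(l - 3)*(l - 4 + 3*sqrt(2)) - 48*sqrt(2))/(l^2 - 8*l + 6*sqrt(2)*l - 48*sqrt(2))^2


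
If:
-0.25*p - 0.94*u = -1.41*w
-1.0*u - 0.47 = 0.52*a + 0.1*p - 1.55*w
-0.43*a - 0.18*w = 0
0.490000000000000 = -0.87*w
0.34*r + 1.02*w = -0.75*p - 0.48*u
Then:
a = 0.24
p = 3.74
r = -3.96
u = -1.84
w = -0.56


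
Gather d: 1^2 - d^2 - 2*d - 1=-d^2 - 2*d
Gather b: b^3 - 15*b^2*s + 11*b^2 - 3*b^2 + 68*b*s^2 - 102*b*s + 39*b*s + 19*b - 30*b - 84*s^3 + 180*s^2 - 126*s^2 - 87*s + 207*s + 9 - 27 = b^3 + b^2*(8 - 15*s) + b*(68*s^2 - 63*s - 11) - 84*s^3 + 54*s^2 + 120*s - 18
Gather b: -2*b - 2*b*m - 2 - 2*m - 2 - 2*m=b*(-2*m - 2) - 4*m - 4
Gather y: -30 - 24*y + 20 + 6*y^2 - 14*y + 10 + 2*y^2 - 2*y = 8*y^2 - 40*y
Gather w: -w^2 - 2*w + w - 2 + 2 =-w^2 - w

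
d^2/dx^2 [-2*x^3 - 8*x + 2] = -12*x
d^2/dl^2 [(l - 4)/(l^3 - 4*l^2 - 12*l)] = 6*(l^5 - 12*l^4 + 52*l^3 - 16*l^2 - 192*l - 192)/(l^3*(l^6 - 12*l^5 + 12*l^4 + 224*l^3 - 144*l^2 - 1728*l - 1728))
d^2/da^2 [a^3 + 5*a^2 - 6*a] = 6*a + 10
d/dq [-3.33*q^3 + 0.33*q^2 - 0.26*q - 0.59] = -9.99*q^2 + 0.66*q - 0.26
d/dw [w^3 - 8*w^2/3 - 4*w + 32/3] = 3*w^2 - 16*w/3 - 4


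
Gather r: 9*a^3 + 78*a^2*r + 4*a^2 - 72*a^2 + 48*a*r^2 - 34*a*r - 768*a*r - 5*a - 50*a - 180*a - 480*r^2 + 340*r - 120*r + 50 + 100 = 9*a^3 - 68*a^2 - 235*a + r^2*(48*a - 480) + r*(78*a^2 - 802*a + 220) + 150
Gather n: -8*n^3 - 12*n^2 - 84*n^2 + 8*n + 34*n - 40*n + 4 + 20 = -8*n^3 - 96*n^2 + 2*n + 24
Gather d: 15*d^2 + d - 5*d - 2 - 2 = 15*d^2 - 4*d - 4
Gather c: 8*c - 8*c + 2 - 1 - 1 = 0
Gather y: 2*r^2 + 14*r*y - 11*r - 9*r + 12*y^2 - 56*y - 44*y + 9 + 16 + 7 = 2*r^2 - 20*r + 12*y^2 + y*(14*r - 100) + 32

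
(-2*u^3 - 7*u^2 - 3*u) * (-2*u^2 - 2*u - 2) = 4*u^5 + 18*u^4 + 24*u^3 + 20*u^2 + 6*u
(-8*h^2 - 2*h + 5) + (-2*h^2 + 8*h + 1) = -10*h^2 + 6*h + 6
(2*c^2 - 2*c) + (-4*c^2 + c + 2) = -2*c^2 - c + 2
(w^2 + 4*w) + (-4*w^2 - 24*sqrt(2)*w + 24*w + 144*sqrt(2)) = -3*w^2 - 24*sqrt(2)*w + 28*w + 144*sqrt(2)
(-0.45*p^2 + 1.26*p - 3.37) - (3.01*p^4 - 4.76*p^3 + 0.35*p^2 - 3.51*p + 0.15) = -3.01*p^4 + 4.76*p^3 - 0.8*p^2 + 4.77*p - 3.52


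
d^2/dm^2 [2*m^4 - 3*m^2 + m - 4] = 24*m^2 - 6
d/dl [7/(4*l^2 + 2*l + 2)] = 7*(-4*l - 1)/(2*(2*l^2 + l + 1)^2)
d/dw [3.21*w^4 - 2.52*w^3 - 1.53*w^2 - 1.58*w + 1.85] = 12.84*w^3 - 7.56*w^2 - 3.06*w - 1.58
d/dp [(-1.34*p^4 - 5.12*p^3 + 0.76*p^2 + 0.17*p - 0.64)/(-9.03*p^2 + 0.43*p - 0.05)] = (24.2004*p^5 + 44.505*p^4 - 4.1352*p^3 + 2.6299*p^2 - 11.6344*p + 0.2667)/(81.5409*p^4 - 7.7658*p^3 + 1.0879*p^2 - 0.043*p + 0.0025)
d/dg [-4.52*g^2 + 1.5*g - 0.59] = 1.5 - 9.04*g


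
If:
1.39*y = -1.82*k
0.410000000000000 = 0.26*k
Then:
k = 1.58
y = -2.06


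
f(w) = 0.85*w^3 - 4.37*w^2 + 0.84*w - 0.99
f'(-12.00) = 472.92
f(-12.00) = -2109.15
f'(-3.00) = 50.01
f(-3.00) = -65.79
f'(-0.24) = 3.08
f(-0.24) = -1.46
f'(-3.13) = 53.18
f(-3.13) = -72.50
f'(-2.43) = 37.14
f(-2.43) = -41.03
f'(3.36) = 0.26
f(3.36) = -15.26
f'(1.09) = -5.66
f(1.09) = -4.17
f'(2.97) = -2.62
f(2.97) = -14.77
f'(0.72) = -4.13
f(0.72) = -2.33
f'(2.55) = -4.87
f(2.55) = -13.17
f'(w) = 2.55*w^2 - 8.74*w + 0.84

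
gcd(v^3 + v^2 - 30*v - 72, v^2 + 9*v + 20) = v + 4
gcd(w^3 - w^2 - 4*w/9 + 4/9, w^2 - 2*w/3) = w - 2/3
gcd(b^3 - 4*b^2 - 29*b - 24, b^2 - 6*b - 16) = b - 8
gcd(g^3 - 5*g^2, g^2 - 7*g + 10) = g - 5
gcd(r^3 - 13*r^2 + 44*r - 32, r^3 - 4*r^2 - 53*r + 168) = r - 8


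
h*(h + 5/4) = h^2 + 5*h/4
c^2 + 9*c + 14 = (c + 2)*(c + 7)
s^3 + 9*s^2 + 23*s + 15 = (s + 1)*(s + 3)*(s + 5)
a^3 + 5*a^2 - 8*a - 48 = (a - 3)*(a + 4)^2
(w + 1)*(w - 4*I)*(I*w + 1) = I*w^3 + 5*w^2 + I*w^2 + 5*w - 4*I*w - 4*I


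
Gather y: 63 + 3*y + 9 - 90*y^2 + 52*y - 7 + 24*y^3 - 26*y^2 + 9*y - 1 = 24*y^3 - 116*y^2 + 64*y + 64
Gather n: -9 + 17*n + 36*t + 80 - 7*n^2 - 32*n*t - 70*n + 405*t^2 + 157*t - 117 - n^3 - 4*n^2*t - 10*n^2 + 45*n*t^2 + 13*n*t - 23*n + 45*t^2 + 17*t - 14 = -n^3 + n^2*(-4*t - 17) + n*(45*t^2 - 19*t - 76) + 450*t^2 + 210*t - 60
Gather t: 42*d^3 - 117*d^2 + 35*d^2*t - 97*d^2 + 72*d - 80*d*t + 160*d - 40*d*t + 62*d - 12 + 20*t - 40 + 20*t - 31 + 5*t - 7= 42*d^3 - 214*d^2 + 294*d + t*(35*d^2 - 120*d + 45) - 90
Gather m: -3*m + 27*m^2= 27*m^2 - 3*m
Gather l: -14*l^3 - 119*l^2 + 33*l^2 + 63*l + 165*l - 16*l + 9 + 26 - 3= -14*l^3 - 86*l^2 + 212*l + 32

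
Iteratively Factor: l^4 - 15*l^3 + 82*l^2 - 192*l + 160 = (l - 4)*(l^3 - 11*l^2 + 38*l - 40) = (l - 4)^2*(l^2 - 7*l + 10) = (l - 5)*(l - 4)^2*(l - 2)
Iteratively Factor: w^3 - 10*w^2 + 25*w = (w - 5)*(w^2 - 5*w) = w*(w - 5)*(w - 5)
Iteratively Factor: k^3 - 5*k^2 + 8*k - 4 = (k - 2)*(k^2 - 3*k + 2) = (k - 2)*(k - 1)*(k - 2)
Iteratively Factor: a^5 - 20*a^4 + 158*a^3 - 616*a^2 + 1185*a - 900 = (a - 5)*(a^4 - 15*a^3 + 83*a^2 - 201*a + 180) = (a - 5)*(a - 3)*(a^3 - 12*a^2 + 47*a - 60) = (a - 5)^2*(a - 3)*(a^2 - 7*a + 12) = (a - 5)^2*(a - 4)*(a - 3)*(a - 3)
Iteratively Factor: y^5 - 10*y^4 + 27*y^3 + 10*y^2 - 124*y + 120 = (y - 5)*(y^4 - 5*y^3 + 2*y^2 + 20*y - 24) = (y - 5)*(y - 2)*(y^3 - 3*y^2 - 4*y + 12) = (y - 5)*(y - 2)*(y + 2)*(y^2 - 5*y + 6) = (y - 5)*(y - 3)*(y - 2)*(y + 2)*(y - 2)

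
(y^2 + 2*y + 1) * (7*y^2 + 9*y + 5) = 7*y^4 + 23*y^3 + 30*y^2 + 19*y + 5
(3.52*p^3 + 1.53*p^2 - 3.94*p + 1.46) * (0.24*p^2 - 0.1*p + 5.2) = 0.8448*p^5 + 0.0151999999999999*p^4 + 17.2054*p^3 + 8.7004*p^2 - 20.634*p + 7.592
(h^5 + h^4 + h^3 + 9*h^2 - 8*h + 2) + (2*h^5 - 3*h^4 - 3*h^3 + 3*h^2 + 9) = 3*h^5 - 2*h^4 - 2*h^3 + 12*h^2 - 8*h + 11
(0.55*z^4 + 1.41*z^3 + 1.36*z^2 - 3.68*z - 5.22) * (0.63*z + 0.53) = 0.3465*z^5 + 1.1798*z^4 + 1.6041*z^3 - 1.5976*z^2 - 5.239*z - 2.7666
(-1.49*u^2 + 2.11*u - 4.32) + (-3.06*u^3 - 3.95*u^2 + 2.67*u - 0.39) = -3.06*u^3 - 5.44*u^2 + 4.78*u - 4.71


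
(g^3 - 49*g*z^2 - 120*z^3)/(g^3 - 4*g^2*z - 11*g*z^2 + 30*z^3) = (g^2 - 3*g*z - 40*z^2)/(g^2 - 7*g*z + 10*z^2)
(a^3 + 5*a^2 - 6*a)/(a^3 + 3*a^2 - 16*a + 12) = a/(a - 2)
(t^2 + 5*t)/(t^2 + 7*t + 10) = t/(t + 2)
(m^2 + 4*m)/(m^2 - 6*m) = (m + 4)/(m - 6)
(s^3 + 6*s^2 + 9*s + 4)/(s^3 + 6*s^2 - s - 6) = (s^2 + 5*s + 4)/(s^2 + 5*s - 6)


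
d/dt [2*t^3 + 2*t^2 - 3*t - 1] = 6*t^2 + 4*t - 3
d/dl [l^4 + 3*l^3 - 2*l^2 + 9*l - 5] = 4*l^3 + 9*l^2 - 4*l + 9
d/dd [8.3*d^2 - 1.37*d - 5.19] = 16.6*d - 1.37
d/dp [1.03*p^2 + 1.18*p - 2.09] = 2.06*p + 1.18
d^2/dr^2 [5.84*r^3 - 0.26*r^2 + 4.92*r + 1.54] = 35.04*r - 0.52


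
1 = 1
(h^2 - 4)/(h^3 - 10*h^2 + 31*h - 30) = (h + 2)/(h^2 - 8*h + 15)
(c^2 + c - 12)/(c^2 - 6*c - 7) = (-c^2 - c + 12)/(-c^2 + 6*c + 7)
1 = 1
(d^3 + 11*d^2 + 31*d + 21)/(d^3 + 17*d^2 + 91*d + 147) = (d + 1)/(d + 7)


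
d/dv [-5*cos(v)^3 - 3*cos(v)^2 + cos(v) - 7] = (15*cos(v)^2 + 6*cos(v) - 1)*sin(v)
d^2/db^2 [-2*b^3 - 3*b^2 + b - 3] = -12*b - 6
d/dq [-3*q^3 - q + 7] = -9*q^2 - 1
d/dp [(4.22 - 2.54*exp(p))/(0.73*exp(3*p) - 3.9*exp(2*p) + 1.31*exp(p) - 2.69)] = (3.7084*exp(3*p) - 19.1478*exp(2*p) + 32.916*exp(p) + 1.3044)*exp(p)/(0.5329*exp(6*p) - 5.694*exp(5*p) + 17.1226*exp(4*p) - 14.1454*exp(3*p) + 22.6981*exp(2*p) - 7.0478*exp(p) + 7.2361)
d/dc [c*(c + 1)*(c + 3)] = 3*c^2 + 8*c + 3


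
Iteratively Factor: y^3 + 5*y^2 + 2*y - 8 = (y + 2)*(y^2 + 3*y - 4) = (y - 1)*(y + 2)*(y + 4)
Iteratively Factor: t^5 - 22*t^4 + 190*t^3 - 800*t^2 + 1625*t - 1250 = (t - 2)*(t^4 - 20*t^3 + 150*t^2 - 500*t + 625) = (t - 5)*(t - 2)*(t^3 - 15*t^2 + 75*t - 125) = (t - 5)^2*(t - 2)*(t^2 - 10*t + 25) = (t - 5)^3*(t - 2)*(t - 5)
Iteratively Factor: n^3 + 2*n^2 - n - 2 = (n + 1)*(n^2 + n - 2) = (n - 1)*(n + 1)*(n + 2)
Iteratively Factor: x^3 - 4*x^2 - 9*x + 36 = (x - 3)*(x^2 - x - 12) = (x - 4)*(x - 3)*(x + 3)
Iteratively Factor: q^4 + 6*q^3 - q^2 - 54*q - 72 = (q - 3)*(q^3 + 9*q^2 + 26*q + 24) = (q - 3)*(q + 4)*(q^2 + 5*q + 6) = (q - 3)*(q + 3)*(q + 4)*(q + 2)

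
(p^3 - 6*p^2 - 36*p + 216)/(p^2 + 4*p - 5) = (p^3 - 6*p^2 - 36*p + 216)/(p^2 + 4*p - 5)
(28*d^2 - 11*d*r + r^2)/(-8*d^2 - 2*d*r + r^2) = (-7*d + r)/(2*d + r)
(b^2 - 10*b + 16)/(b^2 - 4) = (b - 8)/(b + 2)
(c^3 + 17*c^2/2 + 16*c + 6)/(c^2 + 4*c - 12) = (c^2 + 5*c/2 + 1)/(c - 2)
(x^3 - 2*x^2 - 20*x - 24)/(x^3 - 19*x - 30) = (x^2 - 4*x - 12)/(x^2 - 2*x - 15)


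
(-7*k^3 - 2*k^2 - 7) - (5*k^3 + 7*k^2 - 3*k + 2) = -12*k^3 - 9*k^2 + 3*k - 9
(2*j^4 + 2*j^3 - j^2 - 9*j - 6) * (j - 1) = 2*j^5 - 3*j^3 - 8*j^2 + 3*j + 6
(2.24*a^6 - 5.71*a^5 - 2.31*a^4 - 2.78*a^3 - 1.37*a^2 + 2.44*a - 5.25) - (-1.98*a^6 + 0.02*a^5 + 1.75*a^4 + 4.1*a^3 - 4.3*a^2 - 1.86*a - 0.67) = 4.22*a^6 - 5.73*a^5 - 4.06*a^4 - 6.88*a^3 + 2.93*a^2 + 4.3*a - 4.58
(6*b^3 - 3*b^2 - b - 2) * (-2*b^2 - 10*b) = -12*b^5 - 54*b^4 + 32*b^3 + 14*b^2 + 20*b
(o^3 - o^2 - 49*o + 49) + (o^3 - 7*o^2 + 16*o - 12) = 2*o^3 - 8*o^2 - 33*o + 37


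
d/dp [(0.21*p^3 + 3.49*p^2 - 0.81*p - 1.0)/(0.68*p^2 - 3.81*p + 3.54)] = (0.1428*p^4 - 1.6002*p^3 - 10.5159*p^2 + 26.0692*p - 6.6774)/(0.4624*p^4 - 5.1816*p^3 + 19.3305*p^2 - 26.9748*p + 12.5316)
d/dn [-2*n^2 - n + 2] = -4*n - 1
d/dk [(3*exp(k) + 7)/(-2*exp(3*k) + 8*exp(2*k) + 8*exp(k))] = (6*exp(3*k) + 9*exp(2*k) - 56*exp(k) - 28)*exp(-k)/(2*(exp(4*k) - 8*exp(3*k) + 8*exp(2*k) + 32*exp(k) + 16))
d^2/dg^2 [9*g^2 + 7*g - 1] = 18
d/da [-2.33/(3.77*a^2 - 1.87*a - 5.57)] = (17.5682*a - 4.3571)/(-3.77*a^2 + 1.87*a + 5.57)^2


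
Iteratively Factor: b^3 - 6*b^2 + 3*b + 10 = (b - 5)*(b^2 - b - 2) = (b - 5)*(b + 1)*(b - 2)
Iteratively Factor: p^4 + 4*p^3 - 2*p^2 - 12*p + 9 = (p - 1)*(p^3 + 5*p^2 + 3*p - 9) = (p - 1)^2*(p^2 + 6*p + 9) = (p - 1)^2*(p + 3)*(p + 3)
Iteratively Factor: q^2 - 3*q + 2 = (q - 2)*(q - 1)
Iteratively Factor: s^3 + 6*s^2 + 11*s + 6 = (s + 3)*(s^2 + 3*s + 2) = (s + 1)*(s + 3)*(s + 2)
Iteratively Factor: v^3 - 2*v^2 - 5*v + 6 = (v + 2)*(v^2 - 4*v + 3) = (v - 3)*(v + 2)*(v - 1)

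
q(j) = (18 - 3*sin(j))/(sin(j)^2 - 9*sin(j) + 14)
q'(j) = (18 - 3*sin(j))*(-2*sin(j)*cos(j) + 9*cos(j))/(sin(j)^2 - 9*sin(j) + 14)^2 - 3*cos(j)/(sin(j)^2 - 9*sin(j) + 14)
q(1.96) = 2.33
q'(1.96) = -0.79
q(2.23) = 2.08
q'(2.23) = -1.01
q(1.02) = 2.19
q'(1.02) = 0.96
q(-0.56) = 1.03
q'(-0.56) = 0.33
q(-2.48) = 1.00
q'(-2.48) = -0.29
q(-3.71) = 1.73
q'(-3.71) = -0.96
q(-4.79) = 2.49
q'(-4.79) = 0.19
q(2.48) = 1.83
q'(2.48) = -1.00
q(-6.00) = 1.48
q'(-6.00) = 0.79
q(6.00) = 1.14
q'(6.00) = 0.45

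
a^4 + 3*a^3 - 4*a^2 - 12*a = a*(a - 2)*(a + 2)*(a + 3)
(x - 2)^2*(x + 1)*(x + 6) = x^4 + 3*x^3 - 18*x^2 + 4*x + 24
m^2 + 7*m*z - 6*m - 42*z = (m - 6)*(m + 7*z)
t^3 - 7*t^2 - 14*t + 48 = (t - 8)*(t - 2)*(t + 3)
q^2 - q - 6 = (q - 3)*(q + 2)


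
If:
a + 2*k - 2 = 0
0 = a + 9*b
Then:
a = 2 - 2*k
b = 2*k/9 - 2/9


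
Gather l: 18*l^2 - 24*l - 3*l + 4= 18*l^2 - 27*l + 4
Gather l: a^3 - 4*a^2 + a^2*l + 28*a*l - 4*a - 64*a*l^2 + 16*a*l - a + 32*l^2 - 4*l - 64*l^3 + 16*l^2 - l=a^3 - 4*a^2 - 5*a - 64*l^3 + l^2*(48 - 64*a) + l*(a^2 + 44*a - 5)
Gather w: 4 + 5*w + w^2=w^2 + 5*w + 4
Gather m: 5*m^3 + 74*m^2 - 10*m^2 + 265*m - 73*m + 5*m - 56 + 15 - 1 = 5*m^3 + 64*m^2 + 197*m - 42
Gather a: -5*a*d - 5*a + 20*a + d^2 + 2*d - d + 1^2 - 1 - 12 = a*(15 - 5*d) + d^2 + d - 12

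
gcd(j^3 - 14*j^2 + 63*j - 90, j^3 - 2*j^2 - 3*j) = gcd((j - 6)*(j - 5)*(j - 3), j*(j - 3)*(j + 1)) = j - 3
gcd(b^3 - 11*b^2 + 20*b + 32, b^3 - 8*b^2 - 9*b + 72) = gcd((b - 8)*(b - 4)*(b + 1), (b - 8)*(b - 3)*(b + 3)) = b - 8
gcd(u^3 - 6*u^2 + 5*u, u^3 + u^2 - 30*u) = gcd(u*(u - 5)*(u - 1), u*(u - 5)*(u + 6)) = u^2 - 5*u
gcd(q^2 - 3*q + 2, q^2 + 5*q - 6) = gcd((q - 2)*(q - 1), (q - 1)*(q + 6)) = q - 1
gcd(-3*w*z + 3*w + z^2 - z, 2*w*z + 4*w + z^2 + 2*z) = 1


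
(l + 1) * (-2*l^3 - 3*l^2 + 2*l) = -2*l^4 - 5*l^3 - l^2 + 2*l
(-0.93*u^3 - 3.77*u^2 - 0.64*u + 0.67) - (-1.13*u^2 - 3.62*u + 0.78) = -0.93*u^3 - 2.64*u^2 + 2.98*u - 0.11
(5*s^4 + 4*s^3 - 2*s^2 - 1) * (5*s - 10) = 25*s^5 - 30*s^4 - 50*s^3 + 20*s^2 - 5*s + 10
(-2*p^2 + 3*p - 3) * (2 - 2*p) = 4*p^3 - 10*p^2 + 12*p - 6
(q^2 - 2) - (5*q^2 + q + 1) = -4*q^2 - q - 3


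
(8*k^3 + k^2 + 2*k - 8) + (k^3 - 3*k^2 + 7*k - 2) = 9*k^3 - 2*k^2 + 9*k - 10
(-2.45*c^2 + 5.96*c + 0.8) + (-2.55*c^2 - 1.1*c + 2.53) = -5.0*c^2 + 4.86*c + 3.33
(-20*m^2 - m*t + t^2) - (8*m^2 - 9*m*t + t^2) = -28*m^2 + 8*m*t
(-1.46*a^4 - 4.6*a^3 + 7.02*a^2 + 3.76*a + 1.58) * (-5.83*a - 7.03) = 8.5118*a^5 + 37.0818*a^4 - 8.5886*a^3 - 71.2714*a^2 - 35.6442*a - 11.1074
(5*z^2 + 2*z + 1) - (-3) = 5*z^2 + 2*z + 4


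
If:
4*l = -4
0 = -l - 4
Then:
No Solution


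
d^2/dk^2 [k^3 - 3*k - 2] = 6*k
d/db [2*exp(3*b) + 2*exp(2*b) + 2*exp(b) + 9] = (6*exp(2*b) + 4*exp(b) + 2)*exp(b)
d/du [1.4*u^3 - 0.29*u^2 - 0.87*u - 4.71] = 4.2*u^2 - 0.58*u - 0.87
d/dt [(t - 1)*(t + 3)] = 2*t + 2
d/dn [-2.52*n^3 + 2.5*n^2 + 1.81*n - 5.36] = -7.56*n^2 + 5.0*n + 1.81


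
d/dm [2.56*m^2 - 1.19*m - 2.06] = 5.12*m - 1.19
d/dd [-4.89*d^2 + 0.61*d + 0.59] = 0.61 - 9.78*d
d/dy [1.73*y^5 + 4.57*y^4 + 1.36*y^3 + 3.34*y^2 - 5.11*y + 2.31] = 8.65*y^4 + 18.28*y^3 + 4.08*y^2 + 6.68*y - 5.11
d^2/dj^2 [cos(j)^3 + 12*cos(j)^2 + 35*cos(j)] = -143*cos(j)/4 - 24*cos(2*j) - 9*cos(3*j)/4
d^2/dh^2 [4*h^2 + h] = 8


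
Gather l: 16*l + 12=16*l + 12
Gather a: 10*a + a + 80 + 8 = 11*a + 88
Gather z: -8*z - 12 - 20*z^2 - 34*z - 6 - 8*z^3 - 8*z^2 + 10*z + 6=-8*z^3 - 28*z^2 - 32*z - 12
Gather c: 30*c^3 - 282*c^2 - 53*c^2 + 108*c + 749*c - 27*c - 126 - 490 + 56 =30*c^3 - 335*c^2 + 830*c - 560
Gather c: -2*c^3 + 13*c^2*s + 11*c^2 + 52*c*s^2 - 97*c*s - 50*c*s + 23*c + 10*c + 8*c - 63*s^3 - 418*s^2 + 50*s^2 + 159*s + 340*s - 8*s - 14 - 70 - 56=-2*c^3 + c^2*(13*s + 11) + c*(52*s^2 - 147*s + 41) - 63*s^3 - 368*s^2 + 491*s - 140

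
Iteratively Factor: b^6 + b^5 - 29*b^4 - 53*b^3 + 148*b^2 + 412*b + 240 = (b + 2)*(b^5 - b^4 - 27*b^3 + b^2 + 146*b + 120) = (b - 5)*(b + 2)*(b^4 + 4*b^3 - 7*b^2 - 34*b - 24) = (b - 5)*(b - 3)*(b + 2)*(b^3 + 7*b^2 + 14*b + 8) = (b - 5)*(b - 3)*(b + 2)*(b + 4)*(b^2 + 3*b + 2) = (b - 5)*(b - 3)*(b + 1)*(b + 2)*(b + 4)*(b + 2)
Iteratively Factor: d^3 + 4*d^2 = (d)*(d^2 + 4*d) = d^2*(d + 4)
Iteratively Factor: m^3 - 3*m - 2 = (m + 1)*(m^2 - m - 2) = (m - 2)*(m + 1)*(m + 1)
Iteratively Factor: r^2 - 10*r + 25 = (r - 5)*(r - 5)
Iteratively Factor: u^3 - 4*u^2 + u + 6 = (u - 3)*(u^2 - u - 2) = (u - 3)*(u + 1)*(u - 2)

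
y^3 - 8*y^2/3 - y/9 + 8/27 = (y - 8/3)*(y - 1/3)*(y + 1/3)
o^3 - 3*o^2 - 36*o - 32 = (o - 8)*(o + 1)*(o + 4)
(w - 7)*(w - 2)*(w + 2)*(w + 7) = w^4 - 53*w^2 + 196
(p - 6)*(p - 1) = p^2 - 7*p + 6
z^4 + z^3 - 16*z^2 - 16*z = z*(z - 4)*(z + 1)*(z + 4)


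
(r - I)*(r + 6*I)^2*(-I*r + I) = -I*r^4 + 11*r^3 + I*r^3 - 11*r^2 + 24*I*r^2 + 36*r - 24*I*r - 36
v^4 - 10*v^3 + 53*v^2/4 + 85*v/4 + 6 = (v - 8)*(v - 3)*(v + 1/2)^2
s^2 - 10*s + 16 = (s - 8)*(s - 2)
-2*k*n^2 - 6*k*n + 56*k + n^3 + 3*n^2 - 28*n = (-2*k + n)*(n - 4)*(n + 7)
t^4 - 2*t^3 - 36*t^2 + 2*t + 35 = (t - 7)*(t - 1)*(t + 1)*(t + 5)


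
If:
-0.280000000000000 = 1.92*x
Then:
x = -0.15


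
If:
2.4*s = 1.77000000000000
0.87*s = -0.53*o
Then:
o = -1.21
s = 0.74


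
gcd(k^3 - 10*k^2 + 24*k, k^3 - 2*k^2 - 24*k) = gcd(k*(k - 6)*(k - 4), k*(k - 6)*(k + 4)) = k^2 - 6*k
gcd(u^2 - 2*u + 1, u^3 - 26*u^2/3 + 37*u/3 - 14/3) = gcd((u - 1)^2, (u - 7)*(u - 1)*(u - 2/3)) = u - 1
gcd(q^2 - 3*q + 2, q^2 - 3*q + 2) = q^2 - 3*q + 2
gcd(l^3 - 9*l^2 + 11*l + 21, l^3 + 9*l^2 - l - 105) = l - 3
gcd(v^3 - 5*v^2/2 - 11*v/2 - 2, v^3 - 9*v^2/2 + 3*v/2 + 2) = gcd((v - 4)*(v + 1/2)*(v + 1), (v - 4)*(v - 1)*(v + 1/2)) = v^2 - 7*v/2 - 2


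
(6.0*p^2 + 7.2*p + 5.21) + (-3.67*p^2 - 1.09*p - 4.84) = 2.33*p^2 + 6.11*p + 0.37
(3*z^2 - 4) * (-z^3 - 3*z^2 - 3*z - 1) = -3*z^5 - 9*z^4 - 5*z^3 + 9*z^2 + 12*z + 4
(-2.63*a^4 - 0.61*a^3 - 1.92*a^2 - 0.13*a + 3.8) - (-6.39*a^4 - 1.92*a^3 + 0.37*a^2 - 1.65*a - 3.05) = 3.76*a^4 + 1.31*a^3 - 2.29*a^2 + 1.52*a + 6.85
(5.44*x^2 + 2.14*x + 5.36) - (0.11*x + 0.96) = 5.44*x^2 + 2.03*x + 4.4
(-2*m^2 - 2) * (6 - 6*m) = 12*m^3 - 12*m^2 + 12*m - 12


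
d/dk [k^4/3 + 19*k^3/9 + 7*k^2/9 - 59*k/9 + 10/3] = 4*k^3/3 + 19*k^2/3 + 14*k/9 - 59/9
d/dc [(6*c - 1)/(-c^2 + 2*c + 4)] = 2*(3*c^2 - c + 13)/(c^4 - 4*c^3 - 4*c^2 + 16*c + 16)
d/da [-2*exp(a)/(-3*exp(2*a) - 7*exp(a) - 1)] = (2 - 6*exp(2*a))*exp(a)/(9*exp(4*a) + 42*exp(3*a) + 55*exp(2*a) + 14*exp(a) + 1)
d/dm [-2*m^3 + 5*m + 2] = 5 - 6*m^2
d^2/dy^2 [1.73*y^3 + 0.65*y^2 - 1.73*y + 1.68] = 10.38*y + 1.3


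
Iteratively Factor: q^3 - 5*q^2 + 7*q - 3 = (q - 1)*(q^2 - 4*q + 3) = (q - 1)^2*(q - 3)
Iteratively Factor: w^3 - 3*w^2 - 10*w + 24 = (w + 3)*(w^2 - 6*w + 8) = (w - 2)*(w + 3)*(w - 4)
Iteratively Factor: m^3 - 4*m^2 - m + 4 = (m - 1)*(m^2 - 3*m - 4) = (m - 1)*(m + 1)*(m - 4)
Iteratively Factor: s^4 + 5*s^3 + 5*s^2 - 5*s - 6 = (s - 1)*(s^3 + 6*s^2 + 11*s + 6) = (s - 1)*(s + 3)*(s^2 + 3*s + 2) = (s - 1)*(s + 2)*(s + 3)*(s + 1)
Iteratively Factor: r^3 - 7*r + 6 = (r - 2)*(r^2 + 2*r - 3) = (r - 2)*(r + 3)*(r - 1)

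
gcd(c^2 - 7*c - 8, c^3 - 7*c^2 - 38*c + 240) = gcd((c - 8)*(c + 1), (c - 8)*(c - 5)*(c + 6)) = c - 8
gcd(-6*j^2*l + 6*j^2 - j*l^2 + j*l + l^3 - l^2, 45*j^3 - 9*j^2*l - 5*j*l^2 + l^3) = 3*j - l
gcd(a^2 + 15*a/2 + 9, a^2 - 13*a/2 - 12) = a + 3/2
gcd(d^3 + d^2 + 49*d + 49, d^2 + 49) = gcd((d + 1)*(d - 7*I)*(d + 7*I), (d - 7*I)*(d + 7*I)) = d^2 + 49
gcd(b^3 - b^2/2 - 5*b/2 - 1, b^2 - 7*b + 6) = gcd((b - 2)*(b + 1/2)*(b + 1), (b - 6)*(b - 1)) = 1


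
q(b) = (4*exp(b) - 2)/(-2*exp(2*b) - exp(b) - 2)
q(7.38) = -0.00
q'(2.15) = 0.18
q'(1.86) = 0.21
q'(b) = (4*exp(b) - 2)*(4*exp(2*b) + exp(b))/(-2*exp(2*b) - exp(b) - 2)^2 + 4*exp(b)/(-2*exp(2*b) - exp(b) - 2) = 2*((2*exp(b) - 1)*(4*exp(b) + 1) - 4*exp(2*b) - 2*exp(b) - 4)*exp(b)/(2*exp(2*b) + exp(b) + 2)^2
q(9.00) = 0.00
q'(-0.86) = -0.65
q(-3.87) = 0.95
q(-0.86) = 0.11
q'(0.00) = -0.40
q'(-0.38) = -0.61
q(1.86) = -0.26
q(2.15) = -0.20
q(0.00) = -0.40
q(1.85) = -0.26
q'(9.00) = 0.00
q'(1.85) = 0.21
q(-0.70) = 0.00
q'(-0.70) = -0.67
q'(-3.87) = -0.05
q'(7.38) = 0.00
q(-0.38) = -0.20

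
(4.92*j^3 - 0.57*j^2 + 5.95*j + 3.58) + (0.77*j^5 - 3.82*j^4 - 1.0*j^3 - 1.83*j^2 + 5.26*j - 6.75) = 0.77*j^5 - 3.82*j^4 + 3.92*j^3 - 2.4*j^2 + 11.21*j - 3.17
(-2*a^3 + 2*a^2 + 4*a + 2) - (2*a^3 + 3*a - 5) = -4*a^3 + 2*a^2 + a + 7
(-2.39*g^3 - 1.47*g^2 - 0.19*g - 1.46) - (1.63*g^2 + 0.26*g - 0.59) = -2.39*g^3 - 3.1*g^2 - 0.45*g - 0.87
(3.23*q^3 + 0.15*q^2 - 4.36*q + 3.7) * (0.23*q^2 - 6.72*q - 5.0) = 0.7429*q^5 - 21.6711*q^4 - 18.1608*q^3 + 29.4002*q^2 - 3.064*q - 18.5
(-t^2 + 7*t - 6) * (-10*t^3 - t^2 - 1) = 10*t^5 - 69*t^4 + 53*t^3 + 7*t^2 - 7*t + 6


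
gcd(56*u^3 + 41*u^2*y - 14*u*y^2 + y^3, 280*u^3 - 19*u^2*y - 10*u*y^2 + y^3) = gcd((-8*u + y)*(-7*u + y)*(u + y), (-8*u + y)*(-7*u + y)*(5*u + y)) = 56*u^2 - 15*u*y + y^2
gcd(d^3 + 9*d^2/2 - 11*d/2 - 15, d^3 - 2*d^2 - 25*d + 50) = d^2 + 3*d - 10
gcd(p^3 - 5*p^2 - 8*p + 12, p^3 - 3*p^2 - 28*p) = 1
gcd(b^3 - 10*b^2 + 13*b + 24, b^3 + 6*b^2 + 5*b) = b + 1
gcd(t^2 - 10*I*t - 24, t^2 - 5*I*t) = 1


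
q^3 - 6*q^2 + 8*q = q*(q - 4)*(q - 2)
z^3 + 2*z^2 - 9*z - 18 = (z - 3)*(z + 2)*(z + 3)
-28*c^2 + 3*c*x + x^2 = (-4*c + x)*(7*c + x)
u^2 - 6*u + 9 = (u - 3)^2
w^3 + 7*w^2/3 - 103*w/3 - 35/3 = (w - 5)*(w + 1/3)*(w + 7)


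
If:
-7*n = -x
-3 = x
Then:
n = -3/7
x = -3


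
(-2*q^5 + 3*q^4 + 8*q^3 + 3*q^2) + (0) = -2*q^5 + 3*q^4 + 8*q^3 + 3*q^2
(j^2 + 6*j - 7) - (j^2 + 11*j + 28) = -5*j - 35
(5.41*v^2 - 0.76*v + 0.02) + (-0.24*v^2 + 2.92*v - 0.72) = 5.17*v^2 + 2.16*v - 0.7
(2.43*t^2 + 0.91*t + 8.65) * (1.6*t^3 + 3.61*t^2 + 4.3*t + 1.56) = 3.888*t^5 + 10.2283*t^4 + 27.5741*t^3 + 38.9303*t^2 + 38.6146*t + 13.494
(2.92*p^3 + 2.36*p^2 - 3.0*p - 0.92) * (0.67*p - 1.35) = 1.9564*p^4 - 2.3608*p^3 - 5.196*p^2 + 3.4336*p + 1.242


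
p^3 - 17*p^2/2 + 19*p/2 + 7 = (p - 7)*(p - 2)*(p + 1/2)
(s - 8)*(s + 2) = s^2 - 6*s - 16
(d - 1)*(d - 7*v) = d^2 - 7*d*v - d + 7*v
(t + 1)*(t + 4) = t^2 + 5*t + 4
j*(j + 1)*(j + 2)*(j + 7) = j^4 + 10*j^3 + 23*j^2 + 14*j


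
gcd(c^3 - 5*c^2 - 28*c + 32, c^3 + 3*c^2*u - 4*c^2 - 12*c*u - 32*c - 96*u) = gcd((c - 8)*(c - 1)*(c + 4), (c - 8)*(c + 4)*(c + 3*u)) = c^2 - 4*c - 32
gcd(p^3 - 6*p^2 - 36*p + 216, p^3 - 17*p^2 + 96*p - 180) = p^2 - 12*p + 36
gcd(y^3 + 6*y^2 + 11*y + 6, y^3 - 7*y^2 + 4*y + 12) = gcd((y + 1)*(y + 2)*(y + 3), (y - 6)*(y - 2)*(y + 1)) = y + 1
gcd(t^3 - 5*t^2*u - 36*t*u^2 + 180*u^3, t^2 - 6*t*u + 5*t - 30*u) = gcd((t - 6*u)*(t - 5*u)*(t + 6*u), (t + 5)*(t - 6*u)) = t - 6*u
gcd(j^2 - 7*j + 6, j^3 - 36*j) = j - 6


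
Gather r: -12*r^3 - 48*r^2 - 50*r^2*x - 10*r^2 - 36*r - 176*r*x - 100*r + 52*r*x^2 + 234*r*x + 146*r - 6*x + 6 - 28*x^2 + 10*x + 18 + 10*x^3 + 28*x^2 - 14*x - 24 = -12*r^3 + r^2*(-50*x - 58) + r*(52*x^2 + 58*x + 10) + 10*x^3 - 10*x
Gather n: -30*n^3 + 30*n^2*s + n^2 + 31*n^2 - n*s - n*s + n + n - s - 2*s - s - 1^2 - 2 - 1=-30*n^3 + n^2*(30*s + 32) + n*(2 - 2*s) - 4*s - 4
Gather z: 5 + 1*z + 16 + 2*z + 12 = 3*z + 33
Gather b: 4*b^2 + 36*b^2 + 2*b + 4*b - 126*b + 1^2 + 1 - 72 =40*b^2 - 120*b - 70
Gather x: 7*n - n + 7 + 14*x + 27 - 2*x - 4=6*n + 12*x + 30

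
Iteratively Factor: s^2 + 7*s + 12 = (s + 4)*(s + 3)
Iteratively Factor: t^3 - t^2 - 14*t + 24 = (t - 2)*(t^2 + t - 12) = (t - 2)*(t + 4)*(t - 3)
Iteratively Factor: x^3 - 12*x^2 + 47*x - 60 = (x - 5)*(x^2 - 7*x + 12) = (x - 5)*(x - 4)*(x - 3)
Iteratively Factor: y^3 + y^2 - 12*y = (y + 4)*(y^2 - 3*y) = (y - 3)*(y + 4)*(y)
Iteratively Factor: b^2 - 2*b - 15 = (b + 3)*(b - 5)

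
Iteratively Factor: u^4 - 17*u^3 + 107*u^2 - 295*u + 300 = (u - 3)*(u^3 - 14*u^2 + 65*u - 100) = (u - 5)*(u - 3)*(u^2 - 9*u + 20) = (u - 5)^2*(u - 3)*(u - 4)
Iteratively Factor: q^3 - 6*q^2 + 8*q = (q - 4)*(q^2 - 2*q) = q*(q - 4)*(q - 2)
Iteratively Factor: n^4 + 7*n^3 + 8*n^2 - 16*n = (n + 4)*(n^3 + 3*n^2 - 4*n) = (n + 4)^2*(n^2 - n) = (n - 1)*(n + 4)^2*(n)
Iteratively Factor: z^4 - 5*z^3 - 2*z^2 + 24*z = (z - 4)*(z^3 - z^2 - 6*z) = (z - 4)*(z - 3)*(z^2 + 2*z) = (z - 4)*(z - 3)*(z + 2)*(z)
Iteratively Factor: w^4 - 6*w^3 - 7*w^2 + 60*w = (w + 3)*(w^3 - 9*w^2 + 20*w) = (w - 4)*(w + 3)*(w^2 - 5*w) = w*(w - 4)*(w + 3)*(w - 5)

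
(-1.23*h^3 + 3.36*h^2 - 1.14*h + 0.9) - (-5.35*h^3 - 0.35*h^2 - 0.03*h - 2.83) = 4.12*h^3 + 3.71*h^2 - 1.11*h + 3.73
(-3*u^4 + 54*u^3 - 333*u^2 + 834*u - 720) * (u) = -3*u^5 + 54*u^4 - 333*u^3 + 834*u^2 - 720*u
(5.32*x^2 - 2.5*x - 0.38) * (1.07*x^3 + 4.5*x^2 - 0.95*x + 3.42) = 5.6924*x^5 + 21.265*x^4 - 16.7106*x^3 + 18.8594*x^2 - 8.189*x - 1.2996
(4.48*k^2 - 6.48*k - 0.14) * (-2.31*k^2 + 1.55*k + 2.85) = -10.3488*k^4 + 21.9128*k^3 + 3.0474*k^2 - 18.685*k - 0.399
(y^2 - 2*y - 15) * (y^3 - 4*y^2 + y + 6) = y^5 - 6*y^4 - 6*y^3 + 64*y^2 - 27*y - 90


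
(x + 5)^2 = x^2 + 10*x + 25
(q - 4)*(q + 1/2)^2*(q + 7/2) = q^4 + q^3/2 - 57*q^2/4 - 113*q/8 - 7/2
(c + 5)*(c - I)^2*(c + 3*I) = c^4 + 5*c^3 + I*c^3 + 5*c^2 + 5*I*c^2 + 25*c - 3*I*c - 15*I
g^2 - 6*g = g*(g - 6)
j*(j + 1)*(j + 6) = j^3 + 7*j^2 + 6*j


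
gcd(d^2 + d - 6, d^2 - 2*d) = d - 2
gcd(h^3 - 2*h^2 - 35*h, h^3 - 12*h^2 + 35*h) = h^2 - 7*h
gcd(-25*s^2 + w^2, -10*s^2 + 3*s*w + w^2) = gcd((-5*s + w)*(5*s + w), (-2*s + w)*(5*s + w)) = 5*s + w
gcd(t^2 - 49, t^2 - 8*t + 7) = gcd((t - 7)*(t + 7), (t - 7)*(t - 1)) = t - 7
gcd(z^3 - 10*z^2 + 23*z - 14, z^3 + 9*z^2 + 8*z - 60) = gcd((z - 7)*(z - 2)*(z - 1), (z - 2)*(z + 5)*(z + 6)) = z - 2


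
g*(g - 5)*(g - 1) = g^3 - 6*g^2 + 5*g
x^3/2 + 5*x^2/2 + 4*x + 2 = (x/2 + 1)*(x + 1)*(x + 2)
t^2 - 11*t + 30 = (t - 6)*(t - 5)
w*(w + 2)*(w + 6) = w^3 + 8*w^2 + 12*w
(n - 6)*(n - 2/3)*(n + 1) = n^3 - 17*n^2/3 - 8*n/3 + 4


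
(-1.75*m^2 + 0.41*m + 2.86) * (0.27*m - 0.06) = -0.4725*m^3 + 0.2157*m^2 + 0.7476*m - 0.1716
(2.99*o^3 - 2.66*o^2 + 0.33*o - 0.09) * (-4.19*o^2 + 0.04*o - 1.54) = -12.5281*o^5 + 11.265*o^4 - 6.0937*o^3 + 4.4867*o^2 - 0.5118*o + 0.1386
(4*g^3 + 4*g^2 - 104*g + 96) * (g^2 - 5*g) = 4*g^5 - 16*g^4 - 124*g^3 + 616*g^2 - 480*g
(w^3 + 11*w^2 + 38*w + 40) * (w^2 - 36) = w^5 + 11*w^4 + 2*w^3 - 356*w^2 - 1368*w - 1440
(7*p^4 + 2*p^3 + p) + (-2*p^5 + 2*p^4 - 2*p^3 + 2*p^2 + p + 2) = -2*p^5 + 9*p^4 + 2*p^2 + 2*p + 2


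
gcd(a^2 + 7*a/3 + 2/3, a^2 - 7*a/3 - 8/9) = a + 1/3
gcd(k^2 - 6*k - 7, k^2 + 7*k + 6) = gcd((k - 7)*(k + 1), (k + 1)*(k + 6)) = k + 1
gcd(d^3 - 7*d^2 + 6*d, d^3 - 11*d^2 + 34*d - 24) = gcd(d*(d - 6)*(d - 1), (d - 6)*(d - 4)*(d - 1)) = d^2 - 7*d + 6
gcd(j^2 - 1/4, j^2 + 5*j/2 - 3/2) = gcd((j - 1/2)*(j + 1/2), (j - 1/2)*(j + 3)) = j - 1/2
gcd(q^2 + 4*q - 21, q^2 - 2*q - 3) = q - 3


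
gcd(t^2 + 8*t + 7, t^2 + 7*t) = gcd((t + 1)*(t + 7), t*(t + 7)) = t + 7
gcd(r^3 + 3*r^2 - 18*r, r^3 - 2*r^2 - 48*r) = r^2 + 6*r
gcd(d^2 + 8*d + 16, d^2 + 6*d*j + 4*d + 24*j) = d + 4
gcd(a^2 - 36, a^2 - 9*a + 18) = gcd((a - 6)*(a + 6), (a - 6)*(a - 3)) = a - 6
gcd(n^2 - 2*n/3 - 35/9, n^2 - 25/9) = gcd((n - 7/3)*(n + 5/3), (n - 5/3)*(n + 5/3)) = n + 5/3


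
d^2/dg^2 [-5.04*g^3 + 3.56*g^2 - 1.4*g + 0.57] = 7.12 - 30.24*g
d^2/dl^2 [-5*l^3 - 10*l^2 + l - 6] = -30*l - 20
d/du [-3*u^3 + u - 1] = 1 - 9*u^2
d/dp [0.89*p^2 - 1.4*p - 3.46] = 1.78*p - 1.4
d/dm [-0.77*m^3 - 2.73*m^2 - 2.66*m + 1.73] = -2.31*m^2 - 5.46*m - 2.66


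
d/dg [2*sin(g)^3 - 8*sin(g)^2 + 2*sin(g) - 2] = 2*(3*sin(g)^2 - 8*sin(g) + 1)*cos(g)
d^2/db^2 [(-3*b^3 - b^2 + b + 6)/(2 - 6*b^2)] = 17*(-9*b^2 - 1)/(27*b^6 - 27*b^4 + 9*b^2 - 1)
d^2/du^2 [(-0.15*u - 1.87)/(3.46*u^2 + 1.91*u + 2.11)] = (-(0.15*u + 1.87)*(6.92*u + 1.91)*(13.84*u + 3.82) + (3.114*u + 13.5134)*(3.46*u^2 + 1.91*u + 2.11))/(3.46*u^2 + 1.91*u + 2.11)^3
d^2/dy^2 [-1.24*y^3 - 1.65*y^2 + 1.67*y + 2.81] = -7.44*y - 3.3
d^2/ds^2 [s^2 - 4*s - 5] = 2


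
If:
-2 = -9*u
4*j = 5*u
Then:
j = 5/18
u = 2/9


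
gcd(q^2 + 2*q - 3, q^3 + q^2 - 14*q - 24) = q + 3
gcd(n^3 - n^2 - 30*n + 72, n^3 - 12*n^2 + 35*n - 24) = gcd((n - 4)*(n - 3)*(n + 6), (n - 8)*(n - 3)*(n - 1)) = n - 3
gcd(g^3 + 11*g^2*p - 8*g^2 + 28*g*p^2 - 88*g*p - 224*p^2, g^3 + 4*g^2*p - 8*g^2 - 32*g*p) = g^2 + 4*g*p - 8*g - 32*p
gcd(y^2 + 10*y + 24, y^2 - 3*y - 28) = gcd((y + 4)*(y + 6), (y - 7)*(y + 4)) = y + 4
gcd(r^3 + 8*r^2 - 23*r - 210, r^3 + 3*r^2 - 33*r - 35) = r^2 + 2*r - 35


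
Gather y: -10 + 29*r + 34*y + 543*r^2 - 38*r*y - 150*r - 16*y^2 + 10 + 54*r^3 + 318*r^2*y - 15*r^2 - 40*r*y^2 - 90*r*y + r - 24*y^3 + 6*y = 54*r^3 + 528*r^2 - 120*r - 24*y^3 + y^2*(-40*r - 16) + y*(318*r^2 - 128*r + 40)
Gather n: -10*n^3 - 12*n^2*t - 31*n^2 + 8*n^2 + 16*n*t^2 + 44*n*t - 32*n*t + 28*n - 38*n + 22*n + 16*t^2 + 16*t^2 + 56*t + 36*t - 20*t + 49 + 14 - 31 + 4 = -10*n^3 + n^2*(-12*t - 23) + n*(16*t^2 + 12*t + 12) + 32*t^2 + 72*t + 36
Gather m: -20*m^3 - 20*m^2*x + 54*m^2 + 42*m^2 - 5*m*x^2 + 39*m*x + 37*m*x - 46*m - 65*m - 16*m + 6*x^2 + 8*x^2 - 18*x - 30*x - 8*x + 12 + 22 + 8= -20*m^3 + m^2*(96 - 20*x) + m*(-5*x^2 + 76*x - 127) + 14*x^2 - 56*x + 42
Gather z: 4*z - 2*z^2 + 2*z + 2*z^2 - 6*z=0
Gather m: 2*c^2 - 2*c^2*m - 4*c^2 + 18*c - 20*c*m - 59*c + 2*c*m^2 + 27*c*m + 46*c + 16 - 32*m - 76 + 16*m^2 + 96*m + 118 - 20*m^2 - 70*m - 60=-2*c^2 + 5*c + m^2*(2*c - 4) + m*(-2*c^2 + 7*c - 6) - 2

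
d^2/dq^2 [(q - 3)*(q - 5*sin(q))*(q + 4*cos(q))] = 5*q^2*sin(q) - 4*q^2*cos(q) - 31*q*sin(q) + 40*q*sin(2*q) - 8*q*cos(q) + 6*q + 14*sin(q) - 120*sin(2*q) + 38*cos(q) - 40*cos(2*q) - 6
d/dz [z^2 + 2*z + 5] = 2*z + 2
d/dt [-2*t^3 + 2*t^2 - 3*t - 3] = -6*t^2 + 4*t - 3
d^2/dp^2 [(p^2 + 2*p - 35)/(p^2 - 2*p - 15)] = 8/(p^3 + 9*p^2 + 27*p + 27)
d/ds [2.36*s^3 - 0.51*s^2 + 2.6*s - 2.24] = 7.08*s^2 - 1.02*s + 2.6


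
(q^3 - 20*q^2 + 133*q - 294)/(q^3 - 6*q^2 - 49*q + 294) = (q - 7)/(q + 7)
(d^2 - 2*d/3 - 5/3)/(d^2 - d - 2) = (d - 5/3)/(d - 2)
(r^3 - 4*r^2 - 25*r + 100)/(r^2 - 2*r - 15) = (r^2 + r - 20)/(r + 3)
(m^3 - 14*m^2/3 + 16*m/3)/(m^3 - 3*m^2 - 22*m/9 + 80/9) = 3*m/(3*m + 5)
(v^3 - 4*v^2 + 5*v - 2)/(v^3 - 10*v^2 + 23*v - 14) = (v - 1)/(v - 7)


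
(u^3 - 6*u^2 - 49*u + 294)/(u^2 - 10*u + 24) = (u^2 - 49)/(u - 4)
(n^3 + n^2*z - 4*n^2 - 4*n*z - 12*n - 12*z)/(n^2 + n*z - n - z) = (n^2 - 4*n - 12)/(n - 1)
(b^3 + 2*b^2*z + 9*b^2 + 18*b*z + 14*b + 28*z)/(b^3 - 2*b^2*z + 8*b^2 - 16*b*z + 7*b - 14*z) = (-b^2 - 2*b*z - 2*b - 4*z)/(-b^2 + 2*b*z - b + 2*z)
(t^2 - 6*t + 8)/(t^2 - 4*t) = (t - 2)/t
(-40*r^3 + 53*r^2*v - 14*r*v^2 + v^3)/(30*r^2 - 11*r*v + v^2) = (-8*r^2 + 9*r*v - v^2)/(6*r - v)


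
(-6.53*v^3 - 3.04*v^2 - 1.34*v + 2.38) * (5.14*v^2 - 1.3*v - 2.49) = -33.5642*v^5 - 7.1366*v^4 + 13.3241*v^3 + 21.5448*v^2 + 0.242600000000001*v - 5.9262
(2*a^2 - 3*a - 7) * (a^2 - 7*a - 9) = 2*a^4 - 17*a^3 - 4*a^2 + 76*a + 63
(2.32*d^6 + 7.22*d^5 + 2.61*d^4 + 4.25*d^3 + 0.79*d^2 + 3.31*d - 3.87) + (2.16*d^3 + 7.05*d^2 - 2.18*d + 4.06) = 2.32*d^6 + 7.22*d^5 + 2.61*d^4 + 6.41*d^3 + 7.84*d^2 + 1.13*d + 0.19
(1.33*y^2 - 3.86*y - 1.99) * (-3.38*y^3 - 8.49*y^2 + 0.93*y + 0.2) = -4.4954*y^5 + 1.7551*y^4 + 40.7345*y^3 + 13.5713*y^2 - 2.6227*y - 0.398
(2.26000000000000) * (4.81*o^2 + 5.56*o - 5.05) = 10.8706*o^2 + 12.5656*o - 11.413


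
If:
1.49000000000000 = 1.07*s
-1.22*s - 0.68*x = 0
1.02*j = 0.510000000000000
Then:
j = 0.50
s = 1.39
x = -2.50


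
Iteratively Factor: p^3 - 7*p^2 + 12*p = (p - 4)*(p^2 - 3*p) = (p - 4)*(p - 3)*(p)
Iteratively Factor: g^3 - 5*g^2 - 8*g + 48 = (g - 4)*(g^2 - g - 12) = (g - 4)*(g + 3)*(g - 4)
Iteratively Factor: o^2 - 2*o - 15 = (o - 5)*(o + 3)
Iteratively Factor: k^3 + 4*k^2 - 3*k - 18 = (k - 2)*(k^2 + 6*k + 9) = (k - 2)*(k + 3)*(k + 3)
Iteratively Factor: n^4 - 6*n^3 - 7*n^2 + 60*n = (n)*(n^3 - 6*n^2 - 7*n + 60) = n*(n - 5)*(n^2 - n - 12) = n*(n - 5)*(n + 3)*(n - 4)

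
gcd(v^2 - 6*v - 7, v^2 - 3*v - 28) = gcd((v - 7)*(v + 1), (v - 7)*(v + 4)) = v - 7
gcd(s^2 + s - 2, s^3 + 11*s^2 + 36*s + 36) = s + 2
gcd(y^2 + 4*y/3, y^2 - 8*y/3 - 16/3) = y + 4/3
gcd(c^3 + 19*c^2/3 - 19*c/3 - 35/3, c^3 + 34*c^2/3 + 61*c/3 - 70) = c^2 + 16*c/3 - 35/3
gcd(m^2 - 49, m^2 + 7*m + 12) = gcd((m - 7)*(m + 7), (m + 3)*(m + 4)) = 1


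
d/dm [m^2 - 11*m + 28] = 2*m - 11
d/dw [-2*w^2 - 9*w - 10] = -4*w - 9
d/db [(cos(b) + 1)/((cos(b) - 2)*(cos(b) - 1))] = (cos(b)^2 + 2*cos(b) - 5)*sin(b)/((cos(b) - 2)^2*(cos(b) - 1)^2)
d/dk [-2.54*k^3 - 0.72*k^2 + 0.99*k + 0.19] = -7.62*k^2 - 1.44*k + 0.99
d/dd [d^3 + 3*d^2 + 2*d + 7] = 3*d^2 + 6*d + 2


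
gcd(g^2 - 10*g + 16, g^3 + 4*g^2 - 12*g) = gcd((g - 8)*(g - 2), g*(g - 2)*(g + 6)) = g - 2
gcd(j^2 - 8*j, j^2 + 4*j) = j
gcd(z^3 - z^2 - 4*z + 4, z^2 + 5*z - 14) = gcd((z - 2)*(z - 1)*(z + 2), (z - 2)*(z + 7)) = z - 2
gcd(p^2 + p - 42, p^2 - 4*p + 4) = 1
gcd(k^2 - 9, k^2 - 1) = 1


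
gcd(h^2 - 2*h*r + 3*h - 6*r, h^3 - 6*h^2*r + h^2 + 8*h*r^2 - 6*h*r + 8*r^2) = -h + 2*r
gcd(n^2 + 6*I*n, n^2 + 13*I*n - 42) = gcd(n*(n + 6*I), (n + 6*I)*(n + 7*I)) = n + 6*I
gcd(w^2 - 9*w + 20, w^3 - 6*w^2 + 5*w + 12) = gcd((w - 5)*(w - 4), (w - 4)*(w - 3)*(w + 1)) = w - 4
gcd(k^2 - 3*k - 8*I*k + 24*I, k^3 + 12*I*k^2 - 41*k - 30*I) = 1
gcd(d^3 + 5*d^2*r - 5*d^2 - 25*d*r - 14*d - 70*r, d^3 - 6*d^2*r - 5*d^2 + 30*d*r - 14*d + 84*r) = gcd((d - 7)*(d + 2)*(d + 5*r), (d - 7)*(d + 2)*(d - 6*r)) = d^2 - 5*d - 14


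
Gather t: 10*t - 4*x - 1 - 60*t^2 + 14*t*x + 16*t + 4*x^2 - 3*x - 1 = -60*t^2 + t*(14*x + 26) + 4*x^2 - 7*x - 2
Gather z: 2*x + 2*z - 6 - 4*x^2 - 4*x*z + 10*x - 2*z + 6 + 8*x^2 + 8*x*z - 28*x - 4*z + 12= 4*x^2 - 16*x + z*(4*x - 4) + 12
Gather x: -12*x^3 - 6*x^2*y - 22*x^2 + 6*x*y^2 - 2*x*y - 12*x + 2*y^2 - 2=-12*x^3 + x^2*(-6*y - 22) + x*(6*y^2 - 2*y - 12) + 2*y^2 - 2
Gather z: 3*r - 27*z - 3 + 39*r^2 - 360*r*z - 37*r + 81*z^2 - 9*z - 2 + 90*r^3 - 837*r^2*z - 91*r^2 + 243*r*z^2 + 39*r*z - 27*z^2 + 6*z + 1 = 90*r^3 - 52*r^2 - 34*r + z^2*(243*r + 54) + z*(-837*r^2 - 321*r - 30) - 4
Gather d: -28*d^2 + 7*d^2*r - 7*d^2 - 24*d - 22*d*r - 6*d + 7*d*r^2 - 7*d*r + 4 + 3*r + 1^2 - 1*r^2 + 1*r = d^2*(7*r - 35) + d*(7*r^2 - 29*r - 30) - r^2 + 4*r + 5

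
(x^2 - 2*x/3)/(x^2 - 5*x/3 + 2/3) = x/(x - 1)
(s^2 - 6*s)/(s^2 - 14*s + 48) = s/(s - 8)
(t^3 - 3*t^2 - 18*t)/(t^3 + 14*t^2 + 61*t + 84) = t*(t - 6)/(t^2 + 11*t + 28)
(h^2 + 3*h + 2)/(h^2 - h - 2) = (h + 2)/(h - 2)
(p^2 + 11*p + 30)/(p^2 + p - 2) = (p^2 + 11*p + 30)/(p^2 + p - 2)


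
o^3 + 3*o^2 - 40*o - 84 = (o - 6)*(o + 2)*(o + 7)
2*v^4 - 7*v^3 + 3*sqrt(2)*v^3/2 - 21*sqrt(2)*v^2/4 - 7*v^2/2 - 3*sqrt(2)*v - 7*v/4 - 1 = (v - 4)*(v + 1/2)*(sqrt(2)*v + 1/2)*(sqrt(2)*v + 1)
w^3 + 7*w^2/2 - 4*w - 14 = (w - 2)*(w + 2)*(w + 7/2)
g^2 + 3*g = g*(g + 3)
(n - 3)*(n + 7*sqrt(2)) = n^2 - 3*n + 7*sqrt(2)*n - 21*sqrt(2)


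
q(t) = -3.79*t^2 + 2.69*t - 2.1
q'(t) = 2.69 - 7.58*t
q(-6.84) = -197.82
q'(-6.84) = 54.54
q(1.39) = -5.68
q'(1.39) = -7.85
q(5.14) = -88.40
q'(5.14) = -36.27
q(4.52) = -67.37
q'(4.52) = -31.57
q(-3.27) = -51.42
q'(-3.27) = 27.48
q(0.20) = -1.71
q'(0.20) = 1.17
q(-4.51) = -91.32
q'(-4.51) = 36.88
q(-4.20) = -80.25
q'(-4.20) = 34.53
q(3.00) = -28.14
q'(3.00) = -20.05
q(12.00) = -515.58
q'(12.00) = -88.27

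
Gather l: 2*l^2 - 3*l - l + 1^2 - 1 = 2*l^2 - 4*l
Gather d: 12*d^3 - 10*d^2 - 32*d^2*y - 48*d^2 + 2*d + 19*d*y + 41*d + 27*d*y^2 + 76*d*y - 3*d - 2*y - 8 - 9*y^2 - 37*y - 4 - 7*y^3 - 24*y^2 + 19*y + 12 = 12*d^3 + d^2*(-32*y - 58) + d*(27*y^2 + 95*y + 40) - 7*y^3 - 33*y^2 - 20*y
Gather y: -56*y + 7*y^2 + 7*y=7*y^2 - 49*y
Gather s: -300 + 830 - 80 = 450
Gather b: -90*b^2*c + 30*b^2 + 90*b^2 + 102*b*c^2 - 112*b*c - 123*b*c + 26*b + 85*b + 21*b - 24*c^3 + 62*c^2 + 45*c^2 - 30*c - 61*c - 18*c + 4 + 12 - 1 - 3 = b^2*(120 - 90*c) + b*(102*c^2 - 235*c + 132) - 24*c^3 + 107*c^2 - 109*c + 12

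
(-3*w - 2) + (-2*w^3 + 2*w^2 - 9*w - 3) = -2*w^3 + 2*w^2 - 12*w - 5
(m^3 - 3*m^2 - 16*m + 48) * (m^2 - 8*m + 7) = m^5 - 11*m^4 + 15*m^3 + 155*m^2 - 496*m + 336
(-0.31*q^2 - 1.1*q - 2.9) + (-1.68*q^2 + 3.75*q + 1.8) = -1.99*q^2 + 2.65*q - 1.1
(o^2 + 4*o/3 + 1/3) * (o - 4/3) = o^3 - 13*o/9 - 4/9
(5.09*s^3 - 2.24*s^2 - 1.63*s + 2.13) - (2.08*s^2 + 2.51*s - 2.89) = 5.09*s^3 - 4.32*s^2 - 4.14*s + 5.02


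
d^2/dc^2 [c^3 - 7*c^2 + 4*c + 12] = 6*c - 14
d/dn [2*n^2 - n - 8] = 4*n - 1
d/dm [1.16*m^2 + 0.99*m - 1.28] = 2.32*m + 0.99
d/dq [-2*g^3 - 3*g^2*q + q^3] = -3*g^2 + 3*q^2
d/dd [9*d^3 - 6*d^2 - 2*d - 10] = 27*d^2 - 12*d - 2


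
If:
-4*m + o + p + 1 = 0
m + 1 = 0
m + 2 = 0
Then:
No Solution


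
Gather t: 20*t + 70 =20*t + 70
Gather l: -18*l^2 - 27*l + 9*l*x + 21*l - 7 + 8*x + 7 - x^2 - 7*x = -18*l^2 + l*(9*x - 6) - x^2 + x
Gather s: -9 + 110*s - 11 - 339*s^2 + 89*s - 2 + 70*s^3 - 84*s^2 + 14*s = 70*s^3 - 423*s^2 + 213*s - 22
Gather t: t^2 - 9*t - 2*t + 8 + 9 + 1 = t^2 - 11*t + 18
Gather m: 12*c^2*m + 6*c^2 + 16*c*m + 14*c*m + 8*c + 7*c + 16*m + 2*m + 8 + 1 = 6*c^2 + 15*c + m*(12*c^2 + 30*c + 18) + 9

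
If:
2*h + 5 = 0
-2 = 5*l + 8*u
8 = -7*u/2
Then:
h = -5/2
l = 114/35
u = -16/7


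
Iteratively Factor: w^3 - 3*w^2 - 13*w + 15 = (w + 3)*(w^2 - 6*w + 5) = (w - 5)*(w + 3)*(w - 1)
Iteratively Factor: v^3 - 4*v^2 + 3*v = (v - 1)*(v^2 - 3*v) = (v - 3)*(v - 1)*(v)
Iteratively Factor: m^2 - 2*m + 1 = (m - 1)*(m - 1)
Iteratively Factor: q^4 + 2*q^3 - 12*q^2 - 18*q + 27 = (q - 3)*(q^3 + 5*q^2 + 3*q - 9) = (q - 3)*(q - 1)*(q^2 + 6*q + 9) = (q - 3)*(q - 1)*(q + 3)*(q + 3)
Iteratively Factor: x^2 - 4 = (x + 2)*(x - 2)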